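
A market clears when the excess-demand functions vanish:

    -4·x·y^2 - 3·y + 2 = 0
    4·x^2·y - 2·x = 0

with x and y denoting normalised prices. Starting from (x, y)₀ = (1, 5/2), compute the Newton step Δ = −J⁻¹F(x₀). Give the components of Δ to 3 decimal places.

(-0.197, -1.111)

At (1, 5/2): F = (-30.500, 8.000).
Jacobian J = [[-4·y^2, -8·x·y - 3], [8·x·y - 2, 4·x^2]].
At the point, J = [[-25.000, -23.000], [18.000, 4.000]] (det J = 314.000).
Solving J·Δ = −F gives Δ = (-0.197, -1.111).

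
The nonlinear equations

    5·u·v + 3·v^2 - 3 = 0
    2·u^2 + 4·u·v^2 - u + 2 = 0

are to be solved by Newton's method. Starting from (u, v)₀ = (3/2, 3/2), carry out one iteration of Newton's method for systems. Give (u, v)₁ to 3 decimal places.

At (3/2, 3/2): F = (15.000, 18.500).
Jacobian J = [[5·v, 5·u + 6·v], [4·u + 4·v^2 - 1, 8·u·v]].
At the point, J = [[7.500, 16.500], [14.000, 18.000]] (det J = -96.000).
Solving J·Δ = −F gives Δ = (-0.367, -0.742).
Then the next iterate is (u, v)₁ = (1.133, 0.758).

(1.133, 0.758)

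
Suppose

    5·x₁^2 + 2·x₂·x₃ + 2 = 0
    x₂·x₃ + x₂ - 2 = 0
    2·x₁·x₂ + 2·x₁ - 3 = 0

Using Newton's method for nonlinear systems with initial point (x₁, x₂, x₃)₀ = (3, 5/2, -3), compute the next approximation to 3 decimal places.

At (3, 5/2, -3): F = (32.000, -7.000, 18.000).
Jacobian J = [[10·x₁, 2·x₃, 2·x₂], [0, x₃ + 1, x₂], [2·x₂ + 2, 2·x₁, 0]].
At the point, J = [[30.000, -6.000, 5.000], [0.000, -2.000, 2.500], [7.000, 6.000, 0.000]] (det J = -485.000).
Solving J·Δ = −F gives Δ = (-1.608, -1.124, 1.901).
Then the next iterate is (x₁, x₂, x₃)₁ = (1.392, 1.376, -1.099).

(1.392, 1.376, -1.099)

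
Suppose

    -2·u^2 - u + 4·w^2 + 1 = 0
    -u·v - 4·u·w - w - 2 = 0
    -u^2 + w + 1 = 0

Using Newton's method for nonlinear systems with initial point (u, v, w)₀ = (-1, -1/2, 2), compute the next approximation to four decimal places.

(-1.5517, -5.4483, 1.1034)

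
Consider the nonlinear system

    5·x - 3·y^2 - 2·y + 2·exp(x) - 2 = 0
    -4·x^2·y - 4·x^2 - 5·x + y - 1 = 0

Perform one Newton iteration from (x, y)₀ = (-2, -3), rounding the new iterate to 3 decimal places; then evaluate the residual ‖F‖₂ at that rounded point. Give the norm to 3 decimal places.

At (-2, -3): F = (-32.72933, 38.000).
Jacobian J = [[2·exp(x) + 5, -6·y - 2], [-8·x·y - 8·x - 5, -4·x^2 + 1]].
At the point, J = [[5.27067, 16.000], [-37.000, -15.000]] (det J = 512.93994).
Solving J·Δ = −F gives Δ = (0.228, 1.970).
Then the next iterate is (x, y)₁ = (-1.772, -1.030).
Re-evaluating at (-1.772, -1.030): F = (-11.64271, 7.20680), so ‖F‖₂ = 13.693.

13.693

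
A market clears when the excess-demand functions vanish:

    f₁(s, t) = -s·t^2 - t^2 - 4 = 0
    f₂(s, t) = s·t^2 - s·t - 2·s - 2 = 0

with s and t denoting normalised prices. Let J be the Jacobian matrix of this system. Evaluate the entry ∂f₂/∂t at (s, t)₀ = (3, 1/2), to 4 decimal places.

∂f₂/∂t = 2·s·t - s.
At (3, 1/2) this is 0.0000.

0.0000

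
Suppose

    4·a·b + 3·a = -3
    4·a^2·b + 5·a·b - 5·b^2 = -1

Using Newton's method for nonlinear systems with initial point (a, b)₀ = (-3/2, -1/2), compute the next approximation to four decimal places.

(-1.6364, -0.2727)

At (-3/2, -1/2): F = (1.5000, -1.0000).
Jacobian J = [[4·b + 3, 4·a], [8·a·b + 5·b, 4·a^2 + 5·a - 10·b]].
At the point, J = [[1.0000, -6.0000], [3.5000, 6.5000]] (det J = 27.5000).
Solving J·Δ = −F gives Δ = (-0.1364, 0.2273).
Then the next iterate is (a, b)₁ = (-1.6364, -0.2727).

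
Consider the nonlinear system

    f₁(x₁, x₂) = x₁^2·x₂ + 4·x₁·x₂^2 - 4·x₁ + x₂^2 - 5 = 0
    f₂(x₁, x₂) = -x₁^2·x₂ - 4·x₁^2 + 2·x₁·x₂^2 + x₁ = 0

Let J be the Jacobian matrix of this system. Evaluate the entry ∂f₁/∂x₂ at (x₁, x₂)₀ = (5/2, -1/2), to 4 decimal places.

-4.7500

∂f₁/∂x₂ = x₁^2 + 8·x₁·x₂ + 2·x₂.
At (5/2, -1/2) this is -4.7500.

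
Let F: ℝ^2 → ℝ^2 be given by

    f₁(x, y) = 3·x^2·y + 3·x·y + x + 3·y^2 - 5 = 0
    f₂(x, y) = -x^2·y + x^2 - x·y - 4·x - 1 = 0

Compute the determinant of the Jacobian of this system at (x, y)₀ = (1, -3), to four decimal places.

136.0000

J = [[6·x·y + 3·y + 1, 3·x^2 + 3·x + 6·y], [-2·x·y + 2·x - y - 4, -x^2 - x]].
At the point, J = [[-26.0000, -12.0000], [7.0000, -2.0000]].
det J = 136.0000.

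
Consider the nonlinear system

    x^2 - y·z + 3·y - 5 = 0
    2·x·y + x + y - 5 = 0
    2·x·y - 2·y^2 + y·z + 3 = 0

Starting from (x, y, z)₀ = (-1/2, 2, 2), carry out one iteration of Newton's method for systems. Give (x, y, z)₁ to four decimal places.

At (-1/2, 2, 2): F = (-2.7500, -5.5000, -3.0000).
Jacobian J = [[2·x, -z + 3, -y], [2·y + 1, 2·x + 1, 0], [2·y, 2·x - 4·y + z, y]].
At the point, J = [[-1.0000, 1.0000, -2.0000], [5.0000, 0.0000, 0.0000], [4.0000, -7.0000, 2.0000]] (det J = 60.0000).
Solving J·Δ = −F gives Δ = (1.1000, -0.4083, -2.1292).
Then the next iterate is (x, y, z)₁ = (0.6000, 1.5917, -0.1292).

(0.6000, 1.5917, -0.1292)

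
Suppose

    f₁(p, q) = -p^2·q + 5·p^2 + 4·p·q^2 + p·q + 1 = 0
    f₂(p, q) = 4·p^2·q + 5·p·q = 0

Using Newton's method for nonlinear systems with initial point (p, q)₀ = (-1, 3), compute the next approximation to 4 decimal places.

(-1.1561, 1.4052)

At (-1, 3): F = (-36.0000, -3.0000).
Jacobian J = [[-2·p·q + 10·p + 4·q^2 + q, -p^2 + 8·p·q + p], [8·p·q + 5·q, 4·p^2 + 5·p]].
At the point, J = [[35.0000, -26.0000], [-9.0000, -1.0000]] (det J = -269.0000).
Solving J·Δ = −F gives Δ = (-0.1561, -1.5948).
Then the next iterate is (p, q)₁ = (-1.1561, 1.4052).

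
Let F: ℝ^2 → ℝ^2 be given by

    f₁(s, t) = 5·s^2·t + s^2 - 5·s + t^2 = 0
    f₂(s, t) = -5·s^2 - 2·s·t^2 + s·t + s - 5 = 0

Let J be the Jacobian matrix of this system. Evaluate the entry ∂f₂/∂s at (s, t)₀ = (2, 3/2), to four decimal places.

-22.0000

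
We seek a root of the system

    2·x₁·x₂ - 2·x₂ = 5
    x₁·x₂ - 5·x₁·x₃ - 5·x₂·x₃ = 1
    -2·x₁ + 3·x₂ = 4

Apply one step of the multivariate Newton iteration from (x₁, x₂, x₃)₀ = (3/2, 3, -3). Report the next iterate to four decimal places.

At (3/2, 3, -3): F = (-2.0000, 71.0000, 2.0000).
Jacobian J = [[2·x₂, 2·x₁ - 2, 0], [x₂ - 5·x₃, x₁ - 5·x₃, -5·x₁ - 5·x₂], [-2, 3, 0]].
At the point, J = [[6.0000, 1.0000, 0.0000], [18.0000, 16.5000, -22.5000], [-2.0000, 3.0000, 0.0000]] (det J = 450.0000).
Solving J·Δ = −F gives Δ = (0.4000, -0.4000, 3.1822).
Then the next iterate is (x₁, x₂, x₃)₁ = (1.9000, 2.6000, 0.1822).

(1.9000, 2.6000, 0.1822)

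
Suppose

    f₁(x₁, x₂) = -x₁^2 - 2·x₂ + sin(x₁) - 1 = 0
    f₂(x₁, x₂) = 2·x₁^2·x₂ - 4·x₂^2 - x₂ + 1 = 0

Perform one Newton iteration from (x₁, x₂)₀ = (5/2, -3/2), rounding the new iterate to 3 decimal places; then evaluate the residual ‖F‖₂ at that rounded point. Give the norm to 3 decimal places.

At (5/2, -3/2): F = (-3.65153, -25.250).
Jacobian J = [[-2·x₁ + cos(x₁), -2], [4·x₁·x₂, 2·x₁^2 - 8·x₂ - 1]].
At the point, J = [[-5.80114, -2.000], [-15.000, 23.500]] (det J = -166.32687).
Solving J·Δ = −F gives Δ = (-0.820, 0.551).
Then the next iterate is (x₁, x₂)₁ = (1.680, -0.949).
Re-evaluating at (1.680, -0.949): F = (-0.93036, -7.01032), so ‖F‖₂ = 7.072.

7.072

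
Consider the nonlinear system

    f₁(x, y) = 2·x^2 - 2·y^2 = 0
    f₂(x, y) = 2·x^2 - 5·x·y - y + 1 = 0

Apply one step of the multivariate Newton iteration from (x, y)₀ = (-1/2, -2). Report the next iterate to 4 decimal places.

At (-1/2, -2): F = (-7.5000, -1.5000).
Jacobian J = [[4·x, -4·y], [4·x - 5·y, -5·x - 1]].
At the point, J = [[-2.0000, 8.0000], [8.0000, 1.5000]] (det J = -67.0000).
Solving J·Δ = −F gives Δ = (0.0112, 0.9403).
Then the next iterate is (x, y)₁ = (-0.4888, -1.0597).

(-0.4888, -1.0597)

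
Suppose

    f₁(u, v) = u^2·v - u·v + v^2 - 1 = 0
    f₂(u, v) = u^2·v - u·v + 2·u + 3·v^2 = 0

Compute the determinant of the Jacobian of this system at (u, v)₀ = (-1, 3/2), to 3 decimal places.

J = [[2·u·v - v, u^2 - u + 2·v], [2·u·v - v + 2, u^2 - u + 6·v]].
At the point, J = [[-4.500, 5.000], [-2.500, 11.000]].
det J = -37.000.

-37.000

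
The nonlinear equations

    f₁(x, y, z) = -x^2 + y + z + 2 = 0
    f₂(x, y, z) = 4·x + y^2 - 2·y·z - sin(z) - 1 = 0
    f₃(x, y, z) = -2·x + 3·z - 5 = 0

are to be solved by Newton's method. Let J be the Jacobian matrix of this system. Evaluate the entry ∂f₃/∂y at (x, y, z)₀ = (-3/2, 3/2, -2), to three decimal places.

0.000

∂f₃/∂y = 0.
At (-3/2, 3/2, -2) this is 0.000.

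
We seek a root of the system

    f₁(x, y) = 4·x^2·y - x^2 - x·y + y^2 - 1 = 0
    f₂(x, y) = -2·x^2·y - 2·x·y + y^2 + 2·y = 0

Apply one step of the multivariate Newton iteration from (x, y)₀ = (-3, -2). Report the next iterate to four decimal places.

(1.0000, -6.0000)

At (-3, -2): F = (-84.0000, 24.0000).
Jacobian J = [[8·x·y - 2·x - y, 4·x^2 - x + 2·y], [-4·x·y - 2·y, -2·x^2 - 2·x + 2·y + 2]].
At the point, J = [[56.0000, 35.0000], [-20.0000, -14.0000]] (det J = -84.0000).
Solving J·Δ = −F gives Δ = (4.0000, -4.0000).
Then the next iterate is (x, y)₁ = (1.0000, -6.0000).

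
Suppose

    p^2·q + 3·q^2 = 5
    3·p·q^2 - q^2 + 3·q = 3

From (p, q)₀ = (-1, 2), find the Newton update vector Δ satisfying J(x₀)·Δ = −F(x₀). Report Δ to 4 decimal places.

At (-1, 2): F = (9.0000, -13.0000).
Jacobian J = [[2·p·q, p^2 + 6·q], [3·q^2, 6·p·q - 2·q + 3]].
At the point, J = [[-4.0000, 13.0000], [12.0000, -13.0000]] (det J = -104.0000).
Solving J·Δ = −F gives Δ = (0.5000, -0.5385).

(0.5000, -0.5385)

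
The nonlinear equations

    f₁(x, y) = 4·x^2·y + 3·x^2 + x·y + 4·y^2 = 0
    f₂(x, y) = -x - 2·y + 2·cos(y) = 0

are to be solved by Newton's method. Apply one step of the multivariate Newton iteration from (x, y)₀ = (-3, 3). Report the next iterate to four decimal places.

At (-3, 3): F = (162.0000, -4.979985).
Jacobian J = [[8·x·y + 6·x + y, 4·x^2 + x + 8·y], [-1, -2·sin(y) - 2]].
At the point, J = [[-87.0000, 57.0000], [-1.0000, -2.282240]] (det J = 255.554881).
Solving J·Δ = −F gives Δ = (0.3360, -2.3293).
Then the next iterate is (x, y)₁ = (-2.6640, 0.6707).

(-2.6640, 0.6707)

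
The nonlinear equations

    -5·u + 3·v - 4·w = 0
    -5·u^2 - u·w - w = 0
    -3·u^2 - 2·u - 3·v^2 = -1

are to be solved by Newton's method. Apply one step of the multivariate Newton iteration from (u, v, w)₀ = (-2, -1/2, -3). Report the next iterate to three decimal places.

(-1.172, -0.676, 0.958)

At (-2, -1/2, -3): F = (20.500, -23.000, -7.750).
Jacobian J = [[-5, 3, -4], [-10·u - w, 0, -u - 1], [-6·u - 2, -6·v, 0]].
At the point, J = [[-5.000, 3.000, -4.000], [23.000, 0.000, 1.000], [10.000, 3.000, 0.000]] (det J = -231.000).
Solving J·Δ = −F gives Δ = (0.828, -0.176, 3.958).
Then the next iterate is (u, v, w)₁ = (-1.172, -0.676, 0.958).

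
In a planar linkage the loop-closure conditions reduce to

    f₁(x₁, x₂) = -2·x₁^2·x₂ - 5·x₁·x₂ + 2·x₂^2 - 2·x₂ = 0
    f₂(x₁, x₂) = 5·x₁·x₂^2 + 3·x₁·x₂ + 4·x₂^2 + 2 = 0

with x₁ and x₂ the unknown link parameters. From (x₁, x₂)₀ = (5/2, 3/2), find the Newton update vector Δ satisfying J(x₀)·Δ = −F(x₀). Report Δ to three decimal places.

At (5/2, 3/2): F = (-36.000, 50.375).
Jacobian J = [[-4·x₁·x₂ - 5·x₂, -2·x₁^2 - 5·x₁ + 4·x₂ - 2], [5·x₂^2 + 3·x₂, 10·x₁·x₂ + 3·x₁ + 8·x₂]].
At the point, J = [[-22.500, -21.000], [15.750, 57.000]] (det J = -951.750).
Solving J·Δ = −F gives Δ = (-1.045, -0.595).

(-1.045, -0.595)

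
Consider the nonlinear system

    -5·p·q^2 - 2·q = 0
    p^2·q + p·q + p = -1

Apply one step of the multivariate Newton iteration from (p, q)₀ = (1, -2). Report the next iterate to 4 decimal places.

(0.9200, -1.2000)

At (1, -2): F = (-16.0000, -2.0000).
Jacobian J = [[-5·q^2, -10·p·q - 2], [2·p·q + q + 1, p^2 + p]].
At the point, J = [[-20.0000, 18.0000], [-5.0000, 2.0000]] (det J = 50.0000).
Solving J·Δ = −F gives Δ = (-0.0800, 0.8000).
Then the next iterate is (p, q)₁ = (0.9200, -1.2000).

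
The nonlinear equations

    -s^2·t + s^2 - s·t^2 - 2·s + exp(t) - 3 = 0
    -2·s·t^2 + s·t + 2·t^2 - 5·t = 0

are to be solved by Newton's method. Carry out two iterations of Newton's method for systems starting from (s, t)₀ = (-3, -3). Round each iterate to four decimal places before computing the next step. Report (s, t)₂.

(-1.5879, -0.7325)

At (-3, -3): F = (66.049787, 96.0000).
Jacobian J = [[-2·s·t + 2·s - t^2 - 2, -s^2 - 2·s·t + exp(t)], [-2·t^2 + t, -4·s·t + s + 4·t - 5]].
At the point, J = [[-35.0000, -26.950213], [-21.0000, -56.0000]] (det J = 1394.045528).
Solving J·Δ = −F gives Δ = (0.7974, 1.4153).
Then the next iterate is (s, t)₁ = (-2.2026, -1.5847).
Round to (-2.2026, -1.5847) and repeat: F = (19.681076, 27.499173), J = [[-15.897395, -11.627358], [-6.607248, -27.503241]].
Δ = (0.6147, 0.8522), so (s, t)₂ = (-1.5879, -0.7325).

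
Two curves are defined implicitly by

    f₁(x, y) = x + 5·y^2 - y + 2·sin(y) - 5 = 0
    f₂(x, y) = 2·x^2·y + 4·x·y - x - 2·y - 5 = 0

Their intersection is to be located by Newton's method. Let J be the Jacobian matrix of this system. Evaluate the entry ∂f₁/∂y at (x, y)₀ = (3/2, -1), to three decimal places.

-9.919

∂f₁/∂y = 10·y + 2·cos(y) - 1.
At (3/2, -1) this is -9.919.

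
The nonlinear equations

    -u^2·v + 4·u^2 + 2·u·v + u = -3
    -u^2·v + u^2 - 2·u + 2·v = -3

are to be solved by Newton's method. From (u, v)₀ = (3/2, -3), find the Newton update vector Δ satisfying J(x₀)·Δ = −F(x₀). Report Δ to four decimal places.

(-0.4402, -5.6087)

At (3/2, -3): F = (11.2500, 3.0000).
Jacobian J = [[-2·u·v + 8·u + 2·v + 1, -u^2 + 2·u], [-2·u·v + 2·u - 2, -u^2 + 2]].
At the point, J = [[16.0000, 0.7500], [10.0000, -0.2500]] (det J = -11.5000).
Solving J·Δ = −F gives Δ = (-0.4402, -5.6087).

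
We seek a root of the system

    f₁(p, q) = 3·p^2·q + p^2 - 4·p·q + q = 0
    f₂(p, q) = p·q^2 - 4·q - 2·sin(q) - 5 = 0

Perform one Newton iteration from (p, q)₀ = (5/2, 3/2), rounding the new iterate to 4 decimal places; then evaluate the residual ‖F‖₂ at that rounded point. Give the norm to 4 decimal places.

At (5/2, 3/2): F = (20.8750, -7.369990).
Jacobian J = [[6·p·q + 2·p - 4·q, 3·p^2 - 4·p + 1], [q^2, 2·p·q - 2·cos(q) - 4]].
At the point, J = [[21.5000, 9.7500], [2.2500, 3.358526]] (det J = 50.270800).
Solving J·Δ = −F gives Δ = (-2.8240, 4.0863).
Then the next iterate is (p, q)₁ = (-0.3240, 5.5863).
Re-evaluating at (-0.3240, 5.5863): F = (14.690403, -36.172522), so ‖F‖₂ = 39.0418.

39.0418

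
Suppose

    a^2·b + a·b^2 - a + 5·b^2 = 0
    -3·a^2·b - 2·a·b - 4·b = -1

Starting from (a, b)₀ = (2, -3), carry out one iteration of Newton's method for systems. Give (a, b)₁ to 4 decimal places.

At (2, -3): F = (49.0000, 61.0000).
Jacobian J = [[2·a·b + b^2 - 1, a^2 + 2·a·b + 10·b], [-6·a·b - 2·b, -3·a^2 - 2·a - 4]].
At the point, J = [[-4.0000, -38.0000], [42.0000, -20.0000]] (det J = 1676.0000).
Solving J·Δ = −F gives Δ = (-0.7983, 1.3735).
Then the next iterate is (a, b)₁ = (1.2017, -1.6265).

(1.2017, -1.6265)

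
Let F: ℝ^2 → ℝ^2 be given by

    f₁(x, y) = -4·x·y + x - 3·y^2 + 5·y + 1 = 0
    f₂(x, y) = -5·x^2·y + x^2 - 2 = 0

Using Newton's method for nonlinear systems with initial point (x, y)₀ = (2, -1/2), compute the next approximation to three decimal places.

(0.750, -0.775)

At (2, -1/2): F = (3.750, 12.000).
Jacobian J = [[-4·y + 1, -4·x - 6·y + 5], [-10·x·y + 2·x, -5·x^2]].
At the point, J = [[3.000, 0.000], [14.000, -20.000]] (det J = -60.000).
Solving J·Δ = −F gives Δ = (-1.250, -0.275).
Then the next iterate is (x, y)₁ = (0.750, -0.775).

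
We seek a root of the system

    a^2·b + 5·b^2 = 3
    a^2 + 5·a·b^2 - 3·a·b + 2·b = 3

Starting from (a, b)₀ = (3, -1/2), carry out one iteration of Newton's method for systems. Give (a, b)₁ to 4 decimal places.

At (3, -1/2): F = (-6.2500, 13.2500).
Jacobian J = [[2·a·b, a^2 + 10·b], [2·a + 5·b^2 - 3·b, 10·a·b - 3·a + 2]].
At the point, J = [[-3.0000, 4.0000], [8.7500, -22.0000]] (det J = 31.0000).
Solving J·Δ = −F gives Δ = (-2.7258, -0.4819).
Then the next iterate is (a, b)₁ = (0.2742, -0.9819).

(0.2742, -0.9819)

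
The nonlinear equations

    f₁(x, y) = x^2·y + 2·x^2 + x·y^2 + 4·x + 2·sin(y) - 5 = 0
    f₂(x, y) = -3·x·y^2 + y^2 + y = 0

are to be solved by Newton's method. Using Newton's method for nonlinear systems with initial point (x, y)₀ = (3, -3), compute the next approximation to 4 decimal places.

(-5.3298, -6.0593)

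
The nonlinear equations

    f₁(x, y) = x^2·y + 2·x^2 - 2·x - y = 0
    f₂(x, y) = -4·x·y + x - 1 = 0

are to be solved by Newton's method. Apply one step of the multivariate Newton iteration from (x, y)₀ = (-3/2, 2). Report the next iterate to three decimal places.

(-0.860, 1.163)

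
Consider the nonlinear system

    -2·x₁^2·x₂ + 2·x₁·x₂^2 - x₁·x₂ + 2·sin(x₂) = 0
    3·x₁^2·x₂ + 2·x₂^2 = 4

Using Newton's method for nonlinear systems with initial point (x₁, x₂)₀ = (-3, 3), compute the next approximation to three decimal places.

(-1.643, 2.443)

At (-3, 3): F = (-98.71776, 95.000).
Jacobian J = [[-4·x₁·x₂ + 2·x₂^2 - x₂, -2·x₁^2 + 4·x₁·x₂ - x₁ + 2·cos(x₂)], [6·x₁·x₂, 3·x₁^2 + 4·x₂]].
At the point, J = [[51.000, -52.97998], [-54.000, 39.000]] (det J = -871.91919).
Solving J·Δ = −F gives Δ = (1.357, -0.557).
Then the next iterate is (x₁, x₂)₁ = (-1.643, 2.443).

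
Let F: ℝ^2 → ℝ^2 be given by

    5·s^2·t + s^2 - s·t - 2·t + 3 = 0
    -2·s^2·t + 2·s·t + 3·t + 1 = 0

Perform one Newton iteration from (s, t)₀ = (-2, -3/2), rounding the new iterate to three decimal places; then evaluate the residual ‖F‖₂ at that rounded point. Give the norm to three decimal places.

6.104

At (-2, -3/2): F = (-23.000, 14.500).
Jacobian J = [[10·s·t + 2·s - t, 5·s^2 - s - 2], [-4·s·t + 2·t, -2·s^2 + 2·s + 3]].
At the point, J = [[27.500, 20.000], [-15.000, -9.000]] (det J = 52.500).
Solving J·Δ = −F gives Δ = (1.581, -1.024).
Then the next iterate is (s, t)₁ = (-0.419, -2.524).
Re-evaluating at (-0.419, -2.524): F = (4.95043, -3.57066), so ‖F‖₂ = 6.104.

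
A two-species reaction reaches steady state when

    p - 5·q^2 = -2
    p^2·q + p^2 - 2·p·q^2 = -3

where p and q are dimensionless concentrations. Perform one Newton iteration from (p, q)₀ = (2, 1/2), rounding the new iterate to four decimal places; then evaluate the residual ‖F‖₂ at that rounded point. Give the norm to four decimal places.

At (2, 1/2): F = (2.7500, 8.0000).
Jacobian J = [[1, -10·q], [2·p·q + 2·p - 2·q^2, p^2 - 4·p·q]].
At the point, J = [[1.0000, -5.0000], [5.5000, 0.0000]] (det J = 27.5000).
Solving J·Δ = −F gives Δ = (-1.4545, 0.2591).
Then the next iterate is (p, q)₁ = (0.5455, 0.7591).
Re-evaluating at (0.5455, 0.7591): F = (-0.335664, 2.894786), so ‖F‖₂ = 2.9142.

2.9142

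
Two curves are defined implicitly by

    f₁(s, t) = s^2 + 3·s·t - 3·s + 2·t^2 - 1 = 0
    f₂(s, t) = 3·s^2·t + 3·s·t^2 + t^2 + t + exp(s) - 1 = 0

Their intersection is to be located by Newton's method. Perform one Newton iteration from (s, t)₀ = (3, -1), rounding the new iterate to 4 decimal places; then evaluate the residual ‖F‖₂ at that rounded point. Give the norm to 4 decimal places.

At (3, -1): F = (-8.0000, 1.085537).
Jacobian J = [[2·s + 3·t - 3, 3·s + 4·t], [6·s·t + 3·t^2 + exp(s), 3·s^2 + 6·s·t + 2·t + 1]].
At the point, J = [[0.0000, 5.0000], [5.085537, 8.0000]] (det J = -25.427685).
Solving J·Δ = −F gives Δ = (-2.7304, 1.6000).
Then the next iterate is (s, t)₁ = (0.2696, 0.6000).
Re-evaluating at (0.2696, 0.6000): F = (-0.530836, 1.691440), so ‖F‖₂ = 1.7728.

1.7728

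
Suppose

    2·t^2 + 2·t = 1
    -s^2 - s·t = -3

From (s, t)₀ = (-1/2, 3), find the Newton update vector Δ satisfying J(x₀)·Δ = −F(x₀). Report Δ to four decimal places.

At (-1/2, 3): F = (23.0000, 4.2500).
Jacobian J = [[0, 4·t + 2], [-2·s - t, -s]].
At the point, J = [[0.0000, 14.0000], [-2.0000, 0.5000]] (det J = 28.0000).
Solving J·Δ = −F gives Δ = (1.7143, -1.6429).

(1.7143, -1.6429)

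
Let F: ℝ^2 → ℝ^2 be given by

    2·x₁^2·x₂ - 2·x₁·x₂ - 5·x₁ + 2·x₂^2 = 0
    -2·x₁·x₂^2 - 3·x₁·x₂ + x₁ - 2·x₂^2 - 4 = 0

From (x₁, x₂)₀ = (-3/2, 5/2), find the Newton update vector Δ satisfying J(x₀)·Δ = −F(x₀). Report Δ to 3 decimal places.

At (-3/2, 5/2): F = (38.750, 12.000).
Jacobian J = [[4·x₁·x₂ - 2·x₂ - 5, 2·x₁^2 - 2·x₁ + 4·x₂], [-2·x₂^2 - 3·x₂ + 1, -4·x₁·x₂ - 3·x₁ - 4·x₂]].
At the point, J = [[-25.000, 17.500], [-19.000, 9.500]] (det J = 95.000).
Solving J·Δ = −F gives Δ = (-1.664, -4.592).

(-1.664, -4.592)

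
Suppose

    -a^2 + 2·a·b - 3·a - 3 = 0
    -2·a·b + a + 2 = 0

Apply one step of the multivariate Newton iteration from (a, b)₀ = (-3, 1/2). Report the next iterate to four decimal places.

At (-3, 1/2): F = (-6.0000, 2.0000).
Jacobian J = [[-2·a + 2·b - 3, 2·a], [-2·b + 1, -2·a]].
At the point, J = [[4.0000, -6.0000], [0.0000, 6.0000]] (det J = 24.0000).
Solving J·Δ = −F gives Δ = (1.0000, -0.3333).
Then the next iterate is (a, b)₁ = (-2.0000, 0.1667).

(-2.0000, 0.1667)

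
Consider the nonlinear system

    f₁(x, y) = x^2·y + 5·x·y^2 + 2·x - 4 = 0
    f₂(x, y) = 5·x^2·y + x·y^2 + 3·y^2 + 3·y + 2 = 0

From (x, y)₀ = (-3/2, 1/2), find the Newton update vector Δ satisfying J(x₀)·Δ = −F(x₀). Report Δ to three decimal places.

At (-3/2, 1/2): F = (-7.750, 9.500).
Jacobian J = [[2·x·y + 5·y^2 + 2, x^2 + 10·x·y], [10·x·y + y^2, 5·x^2 + 2·x·y + 6·y + 3]].
At the point, J = [[1.750, -5.250], [-7.250, 15.750]] (det J = -10.500).
Solving J·Δ = −F gives Δ = (-6.875, -3.768).

(-6.875, -3.768)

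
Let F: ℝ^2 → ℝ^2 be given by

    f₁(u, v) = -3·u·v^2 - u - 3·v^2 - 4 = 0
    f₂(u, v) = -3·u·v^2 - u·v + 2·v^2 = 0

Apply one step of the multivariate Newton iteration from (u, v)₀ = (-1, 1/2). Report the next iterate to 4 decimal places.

(-2.7143, -0.1488)

At (-1, 1/2): F = (-3.0000, 1.7500).
Jacobian J = [[-3·v^2 - 1, -6·u·v - 6·v], [-3·v^2 - v, -6·u·v - u + 4·v]].
At the point, J = [[-1.7500, 0.0000], [-1.2500, 6.0000]] (det J = -10.5000).
Solving J·Δ = −F gives Δ = (-1.7143, -0.6488).
Then the next iterate is (u, v)₁ = (-2.7143, -0.1488).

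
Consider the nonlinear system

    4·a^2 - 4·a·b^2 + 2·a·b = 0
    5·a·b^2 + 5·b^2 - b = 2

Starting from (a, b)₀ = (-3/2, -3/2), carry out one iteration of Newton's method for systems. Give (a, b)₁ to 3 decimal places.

(-2.084, 0.453)

At (-3/2, -3/2): F = (27.000, -6.125).
Jacobian J = [[8·a - 4·b^2 + 2·b, -8·a·b + 2·a], [5·b^2, 10·a·b + 10·b - 1]].
At the point, J = [[-24.000, -21.000], [11.250, 6.500]] (det J = 80.250).
Solving J·Δ = −F gives Δ = (-0.584, 1.953).
Then the next iterate is (a, b)₁ = (-2.084, 0.453).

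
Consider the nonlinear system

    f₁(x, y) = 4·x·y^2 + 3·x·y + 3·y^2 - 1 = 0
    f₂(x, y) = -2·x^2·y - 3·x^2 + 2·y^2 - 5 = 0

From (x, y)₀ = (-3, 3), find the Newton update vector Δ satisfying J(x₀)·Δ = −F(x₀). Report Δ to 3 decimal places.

At (-3, 3): F = (-109.000, -68.000).
Jacobian J = [[4·y^2 + 3·y, 8·x·y + 3·x + 6·y], [-4·x·y - 6·x, -2·x^2 + 4·y]].
At the point, J = [[45.000, -63.000], [54.000, -6.000]] (det J = 3132.000).
Solving J·Δ = −F gives Δ = (1.159, -0.902).

(1.159, -0.902)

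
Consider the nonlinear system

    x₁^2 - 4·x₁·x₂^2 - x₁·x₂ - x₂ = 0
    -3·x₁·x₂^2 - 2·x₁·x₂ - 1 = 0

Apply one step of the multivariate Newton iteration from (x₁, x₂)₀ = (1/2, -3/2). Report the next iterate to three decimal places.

(1.511, 0.404)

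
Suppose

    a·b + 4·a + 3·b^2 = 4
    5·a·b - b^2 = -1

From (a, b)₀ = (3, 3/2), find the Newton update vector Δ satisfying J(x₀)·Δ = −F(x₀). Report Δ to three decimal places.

(-1.000, -1.146)

At (3, 3/2): F = (19.250, 21.250).
Jacobian J = [[b + 4, a + 6·b], [5·b, 5·a - 2·b]].
At the point, J = [[5.500, 12.000], [7.500, 12.000]] (det J = -24.000).
Solving J·Δ = −F gives Δ = (-1.000, -1.146).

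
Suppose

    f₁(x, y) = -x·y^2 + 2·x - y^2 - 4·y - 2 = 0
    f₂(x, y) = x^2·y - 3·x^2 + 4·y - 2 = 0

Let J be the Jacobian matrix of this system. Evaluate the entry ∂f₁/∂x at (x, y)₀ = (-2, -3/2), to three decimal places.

-0.250

∂f₁/∂x = -y^2 + 2.
At (-2, -3/2) this is -0.250.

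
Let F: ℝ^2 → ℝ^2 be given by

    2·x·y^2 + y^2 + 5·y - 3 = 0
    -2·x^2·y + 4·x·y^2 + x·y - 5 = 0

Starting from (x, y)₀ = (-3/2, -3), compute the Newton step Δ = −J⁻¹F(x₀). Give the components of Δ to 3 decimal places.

(1.344, 0.695)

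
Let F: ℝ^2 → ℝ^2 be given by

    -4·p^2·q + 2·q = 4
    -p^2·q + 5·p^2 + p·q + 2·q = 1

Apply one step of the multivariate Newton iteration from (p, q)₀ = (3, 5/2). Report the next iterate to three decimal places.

(1.189, 3.078)

At (3, 5/2): F = (-89.000, 34.000).
Jacobian J = [[-8·p·q, -4·p^2 + 2], [-2·p·q + 10·p + q, -p^2 + p + 2]].
At the point, J = [[-60.000, -34.000], [17.500, -4.000]] (det J = 835.000).
Solving J·Δ = −F gives Δ = (-1.811, 0.578).
Then the next iterate is (p, q)₁ = (1.189, 3.078).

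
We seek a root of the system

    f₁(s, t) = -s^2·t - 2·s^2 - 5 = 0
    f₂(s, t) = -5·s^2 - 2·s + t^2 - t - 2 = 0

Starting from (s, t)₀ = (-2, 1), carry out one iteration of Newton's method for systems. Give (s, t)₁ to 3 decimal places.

(-0.940, -0.071)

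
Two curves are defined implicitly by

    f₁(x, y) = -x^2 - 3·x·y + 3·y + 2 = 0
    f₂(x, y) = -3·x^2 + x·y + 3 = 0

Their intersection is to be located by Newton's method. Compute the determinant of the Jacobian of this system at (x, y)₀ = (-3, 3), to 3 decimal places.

-243.000

J = [[-2·x - 3·y, -3·x + 3], [-6·x + y, x]].
At the point, J = [[-3.000, 12.000], [21.000, -3.000]].
det J = -243.000.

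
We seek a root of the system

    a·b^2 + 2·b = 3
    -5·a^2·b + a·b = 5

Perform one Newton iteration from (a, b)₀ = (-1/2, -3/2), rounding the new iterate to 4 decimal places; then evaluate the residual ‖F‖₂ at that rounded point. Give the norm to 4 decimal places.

14.4808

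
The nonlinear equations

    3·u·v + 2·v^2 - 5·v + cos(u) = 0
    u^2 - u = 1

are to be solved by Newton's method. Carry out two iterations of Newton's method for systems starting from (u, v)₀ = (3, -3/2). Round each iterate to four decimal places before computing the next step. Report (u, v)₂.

(1.6667, -0.0701)

At (3, -3/2): F = (-2.489992, 5.0000).
Jacobian J = [[3·v - sin(u), 3·u + 4·v - 5], [2·u - 1, 0]].
At the point, J = [[-4.641120, -2.0000], [5.0000, 0.0000]] (det J = 10.0000).
Solving J·Δ = −F gives Δ = (-1.0000, 1.0756).
Then the next iterate is (u, v)₁ = (2.0000, -0.4244).
Round to (2.0000, -0.4244) and repeat: F = (-0.480316, 1.0000), J = [[-2.182497, -0.6976], [3.0000, 0.0000]].
Δ = (-0.3333, 0.3543), so (u, v)₂ = (1.6667, -0.0701).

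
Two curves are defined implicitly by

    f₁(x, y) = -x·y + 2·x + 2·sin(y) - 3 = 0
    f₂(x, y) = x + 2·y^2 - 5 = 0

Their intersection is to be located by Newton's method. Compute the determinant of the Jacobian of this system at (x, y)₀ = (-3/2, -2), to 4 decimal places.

-32.6677

J = [[-y + 2, -x + 2·cos(y)], [1, 4·y]].
At the point, J = [[4.0000, 0.667706], [1.0000, -8.0000]].
det J = -32.6677.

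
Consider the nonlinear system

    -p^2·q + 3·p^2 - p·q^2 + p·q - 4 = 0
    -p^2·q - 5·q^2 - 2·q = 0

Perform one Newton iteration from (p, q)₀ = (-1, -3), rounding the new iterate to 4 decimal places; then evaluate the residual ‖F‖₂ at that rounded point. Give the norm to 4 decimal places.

At (-1, -3): F = (14.0000, -36.0000).
Jacobian J = [[-2·p·q + 6·p - q^2 + q, -p^2 - 2·p·q + p], [-2·p·q, -p^2 - 10·q - 2]].
At the point, J = [[-24.0000, -8.0000], [-6.0000, 27.0000]] (det J = -696.0000).
Solving J·Δ = −F gives Δ = (0.1293, 1.3621).
Then the next iterate is (p, q)₁ = (-0.8707, -1.6379).
Re-evaluating at (-0.8707, -1.6379): F = (3.278038, -8.896060), so ‖F‖₂ = 9.4808.

9.4808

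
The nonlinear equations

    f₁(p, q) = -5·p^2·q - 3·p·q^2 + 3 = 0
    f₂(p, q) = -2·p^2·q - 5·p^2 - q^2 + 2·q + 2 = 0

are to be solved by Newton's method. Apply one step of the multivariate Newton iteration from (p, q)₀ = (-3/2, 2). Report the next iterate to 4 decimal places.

(-1.0558, 1.0376)

At (-3/2, 2): F = (-1.5000, -18.2500).
Jacobian J = [[-10·p·q - 3·q^2, -5·p^2 - 6·p·q], [-4·p·q - 10·p, -2·p^2 - 2·q + 2]].
At the point, J = [[18.0000, 6.7500], [27.0000, -6.5000]] (det J = -299.2500).
Solving J·Δ = −F gives Δ = (0.4442, -0.9624).
Then the next iterate is (p, q)₁ = (-1.0558, 1.0376).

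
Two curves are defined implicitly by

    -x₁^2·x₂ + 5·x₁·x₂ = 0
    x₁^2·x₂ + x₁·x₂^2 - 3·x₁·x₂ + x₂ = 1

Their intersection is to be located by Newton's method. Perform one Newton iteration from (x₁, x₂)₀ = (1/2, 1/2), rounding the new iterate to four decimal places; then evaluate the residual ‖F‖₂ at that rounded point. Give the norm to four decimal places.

4.2283

At (1/2, 1/2): F = (1.1250, -1.0000).
Jacobian J = [[-2·x₁·x₂ + 5·x₂, -x₁^2 + 5·x₁], [2·x₁·x₂ + x₂^2 - 3·x₂, x₁^2 + 2·x₁·x₂ - 3·x₁ + 1]].
At the point, J = [[2.0000, 2.2500], [-0.7500, 0.2500]] (det J = 2.1875).
Solving J·Δ = −F gives Δ = (-1.1571, 0.5286).
Then the next iterate is (x₁, x₂)₁ = (-0.6571, 1.0286).
Re-evaluating at (-0.6571, 1.0286): F = (-3.823595, 1.805185), so ‖F‖₂ = 4.2283.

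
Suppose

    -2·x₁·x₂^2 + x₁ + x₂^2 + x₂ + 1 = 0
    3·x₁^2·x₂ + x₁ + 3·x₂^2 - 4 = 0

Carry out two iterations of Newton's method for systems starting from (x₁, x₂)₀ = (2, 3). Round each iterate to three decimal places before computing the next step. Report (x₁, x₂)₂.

(-3.125, 0.335)

At (2, 3): F = (-21.000, 61.000).
Jacobian J = [[-2·x₂^2 + 1, -4·x₁·x₂ + 2·x₂ + 1], [6·x₁·x₂ + 1, 3·x₁^2 + 6·x₂]].
At the point, J = [[-17.000, -17.000], [37.000, 30.000]] (det J = 119.000).
Solving J·Δ = −F gives Δ = (-3.420, 2.185).
Then the next iterate is (x₁, x₂)₁ = (-1.420, 5.185).
Round to (-1.420, 5.185) and repeat: F = (108.00042, 106.59778), J = [[-52.76845, 40.82080], [-43.17620, 37.15920]].
Δ = (-1.705, -4.850), so (x₁, x₂)₂ = (-3.125, 0.335).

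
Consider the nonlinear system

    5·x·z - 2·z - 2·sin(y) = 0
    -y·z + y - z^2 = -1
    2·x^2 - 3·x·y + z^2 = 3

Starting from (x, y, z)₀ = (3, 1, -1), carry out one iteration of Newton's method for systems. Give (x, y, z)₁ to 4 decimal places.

At (3, 1, -1): F = (-14.682942, 2.0000, 7.0000).
Jacobian J = [[5·z, -2·cos(y), 5·x - 2], [0, -z + 1, -y - 2·z], [4·x - 3·y, -3·x, 2·z]].
At the point, J = [[-5.0000, -1.080605, 13.0000], [0.0000, 2.0000, 1.0000], [9.0000, -9.0000, -2.0000]] (det J = -268.725442).
Solving J·Δ = −F gives Δ = (-1.8655, -1.1579, 0.3157).
Then the next iterate is (x, y, z)₁ = (1.1345, -0.1579, -0.6843).

(1.1345, -0.1579, -0.6843)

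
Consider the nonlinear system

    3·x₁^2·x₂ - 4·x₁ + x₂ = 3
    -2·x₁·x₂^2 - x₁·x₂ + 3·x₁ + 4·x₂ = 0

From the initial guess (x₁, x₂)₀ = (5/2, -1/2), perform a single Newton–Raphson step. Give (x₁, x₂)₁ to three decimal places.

At (5/2, -1/2): F = (-22.875, 5.500).
Jacobian J = [[6·x₁·x₂ - 4, 3·x₁^2 + 1], [-2·x₂^2 - x₂ + 3, -4·x₁·x₂ - x₁ + 4]].
At the point, J = [[-11.500, 19.750], [3.000, 6.500]] (det J = -134.000).
Solving J·Δ = −F gives Δ = (-1.920, 0.040).
Then the next iterate is (x₁, x₂)₁ = (0.580, -0.460).

(0.580, -0.460)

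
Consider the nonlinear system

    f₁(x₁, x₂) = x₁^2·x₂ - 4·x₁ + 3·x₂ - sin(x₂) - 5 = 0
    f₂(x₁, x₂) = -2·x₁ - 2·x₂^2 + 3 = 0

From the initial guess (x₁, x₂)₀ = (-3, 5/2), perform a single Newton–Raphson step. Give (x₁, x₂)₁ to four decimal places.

At (-3, 5/2): F = (36.401528, -3.5000).
Jacobian J = [[2·x₁·x₂ - 4, x₁^2 - cos(x₂) + 3], [-2, -4·x₂]].
At the point, J = [[-19.0000, 12.801144], [-2.0000, -10.0000]] (det J = 215.602287).
Solving J·Δ = −F gives Δ = (1.4806, -0.6461).
Then the next iterate is (x₁, x₂)₁ = (-1.5194, 1.8539).

(-1.5194, 1.8539)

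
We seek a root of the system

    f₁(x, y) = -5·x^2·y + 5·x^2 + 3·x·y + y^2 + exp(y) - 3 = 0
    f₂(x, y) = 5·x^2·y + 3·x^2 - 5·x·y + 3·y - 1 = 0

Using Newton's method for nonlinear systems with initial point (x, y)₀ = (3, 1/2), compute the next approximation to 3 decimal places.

(1.545, 0.557)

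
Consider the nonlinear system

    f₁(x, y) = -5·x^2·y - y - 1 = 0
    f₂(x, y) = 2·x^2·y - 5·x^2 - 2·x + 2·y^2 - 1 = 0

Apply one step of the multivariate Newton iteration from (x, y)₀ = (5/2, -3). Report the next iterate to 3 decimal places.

At (5/2, -3): F = (95.750, -56.750).
Jacobian J = [[-10·x·y, -5·x^2 - 1], [4·x·y - 10·x - 2, 2·x^2 + 4·y]].
At the point, J = [[75.000, -32.250], [-57.000, 0.500]] (det J = -1800.750).
Solving J·Δ = −F gives Δ = (-0.990, 0.667).
Then the next iterate is (x, y)₁ = (1.510, -2.333).

(1.510, -2.333)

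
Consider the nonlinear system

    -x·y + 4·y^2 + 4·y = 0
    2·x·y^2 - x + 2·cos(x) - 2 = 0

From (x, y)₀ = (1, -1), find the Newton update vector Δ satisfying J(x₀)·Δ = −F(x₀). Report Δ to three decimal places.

(-0.485, 0.103)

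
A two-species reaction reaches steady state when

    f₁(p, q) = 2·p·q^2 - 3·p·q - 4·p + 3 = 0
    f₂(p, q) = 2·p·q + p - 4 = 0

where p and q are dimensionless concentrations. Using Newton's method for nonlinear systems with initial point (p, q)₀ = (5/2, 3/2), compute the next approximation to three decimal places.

(0.900, 1.580)

At (5/2, 3/2): F = (-7.000, 6.000).
Jacobian J = [[2·q^2 - 3·q - 4, 4·p·q - 3·p], [2·q + 1, 2·p]].
At the point, J = [[-4.000, 7.500], [4.000, 5.000]] (det J = -50.000).
Solving J·Δ = −F gives Δ = (-1.600, 0.080).
Then the next iterate is (p, q)₁ = (0.900, 1.580).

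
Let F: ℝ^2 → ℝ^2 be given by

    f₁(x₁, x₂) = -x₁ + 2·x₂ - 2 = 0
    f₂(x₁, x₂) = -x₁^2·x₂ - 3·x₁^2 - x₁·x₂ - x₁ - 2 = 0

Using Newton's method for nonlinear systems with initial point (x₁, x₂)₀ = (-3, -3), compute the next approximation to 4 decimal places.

At (-3, -3): F = (-5.0000, -8.0000).
Jacobian J = [[-1, 2], [-2·x₁·x₂ - 6·x₁ - x₂ - 1, -x₁^2 - x₁]].
At the point, J = [[-1.0000, 2.0000], [2.0000, -6.0000]] (det J = 2.0000).
Solving J·Δ = −F gives Δ = (-23.0000, -9.0000).
Then the next iterate is (x₁, x₂)₁ = (-26.0000, -12.0000).

(-26.0000, -12.0000)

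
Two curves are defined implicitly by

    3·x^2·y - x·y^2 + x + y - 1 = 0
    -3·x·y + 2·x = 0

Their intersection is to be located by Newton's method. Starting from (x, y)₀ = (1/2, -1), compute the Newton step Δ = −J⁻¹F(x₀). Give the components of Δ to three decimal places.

(-0.297, 0.676)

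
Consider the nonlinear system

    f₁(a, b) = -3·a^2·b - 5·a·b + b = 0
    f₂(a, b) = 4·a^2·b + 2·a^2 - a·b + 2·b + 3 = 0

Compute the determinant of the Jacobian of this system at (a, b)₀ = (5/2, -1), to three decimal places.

217.750

J = [[-6·a·b - 5·b, -3·a^2 - 5·a + 1], [8·a·b + 4·a - b, 4·a^2 - a + 2]].
At the point, J = [[20.000, -30.250], [-9.000, 24.500]].
det J = 217.750.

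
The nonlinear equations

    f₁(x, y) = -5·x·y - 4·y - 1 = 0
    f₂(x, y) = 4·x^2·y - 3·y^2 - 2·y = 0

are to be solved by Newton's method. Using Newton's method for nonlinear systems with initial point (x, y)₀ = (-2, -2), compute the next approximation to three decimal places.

At (-2, -2): F = (-13.000, -40.000).
Jacobian J = [[-5·y, -5·x - 4], [8·x·y, 4·x^2 - 6·y - 2]].
At the point, J = [[10.000, 6.000], [32.000, 26.000]] (det J = 68.000).
Solving J·Δ = −F gives Δ = (1.441, -0.235).
Then the next iterate is (x, y)₁ = (-0.559, -2.235).

(-0.559, -2.235)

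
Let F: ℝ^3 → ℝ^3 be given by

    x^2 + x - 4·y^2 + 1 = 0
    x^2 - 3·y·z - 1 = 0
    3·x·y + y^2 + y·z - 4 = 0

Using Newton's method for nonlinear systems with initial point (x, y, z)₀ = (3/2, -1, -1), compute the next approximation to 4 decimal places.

At (3/2, -1, -1): F = (0.7500, -1.7500, -6.5000).
Jacobian J = [[2·x + 1, -8·y, 0], [2·x, -3·z, -3·y], [3·y, 3·x + 2·y + z, y]].
At the point, J = [[4.0000, 8.0000, 0.0000], [3.0000, 3.0000, 3.0000], [-3.0000, 1.5000, -1.0000]] (det J = -78.0000).
Solving J·Δ = −F gives Δ = (-2.2516, 1.0321, 1.8029).
Then the next iterate is (x, y, z)₁ = (-0.7516, 0.0321, 0.8029).

(-0.7516, 0.0321, 0.8029)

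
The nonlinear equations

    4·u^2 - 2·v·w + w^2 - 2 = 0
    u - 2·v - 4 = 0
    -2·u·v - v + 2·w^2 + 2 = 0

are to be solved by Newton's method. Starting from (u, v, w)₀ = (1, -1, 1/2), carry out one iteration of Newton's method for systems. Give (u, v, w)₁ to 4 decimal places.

At (1, -1, 1/2): F = (3.2500, -1.0000, 5.5000).
Jacobian J = [[8·u, -2·w, -2·v + 2·w], [1, -2, 0], [-2·v, -2·u - 1, 4·w]].
At the point, J = [[8.0000, -1.0000, 3.0000], [1.0000, -2.0000, 0.0000], [2.0000, -3.0000, 2.0000]] (det J = -27.0000).
Solving J·Δ = −F gives Δ = (1.0000, 0.0000, -3.7500).
Then the next iterate is (u, v, w)₁ = (2.0000, -1.0000, -3.2500).

(2.0000, -1.0000, -3.2500)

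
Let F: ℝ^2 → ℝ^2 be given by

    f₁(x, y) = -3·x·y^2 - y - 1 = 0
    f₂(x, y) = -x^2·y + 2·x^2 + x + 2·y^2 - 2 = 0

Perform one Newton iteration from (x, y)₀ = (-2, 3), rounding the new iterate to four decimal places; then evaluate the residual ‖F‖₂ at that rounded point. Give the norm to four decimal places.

At (-2, 3): F = (50.0000, 10.0000).
Jacobian J = [[-3·y^2, -6·x·y - 1], [-2·x·y + 4·x + 1, -x^2 + 4·y]].
At the point, J = [[-27.0000, 35.0000], [5.0000, 8.0000]] (det J = -391.0000).
Solving J·Δ = −F gives Δ = (0.1279, -1.3299).
Then the next iterate is (x, y)₁ = (-1.8721, 1.6701).
Re-evaluating at (-1.8721, 1.6701): F = (12.995075, 2.862588), so ‖F‖₂ = 13.3066.

13.3066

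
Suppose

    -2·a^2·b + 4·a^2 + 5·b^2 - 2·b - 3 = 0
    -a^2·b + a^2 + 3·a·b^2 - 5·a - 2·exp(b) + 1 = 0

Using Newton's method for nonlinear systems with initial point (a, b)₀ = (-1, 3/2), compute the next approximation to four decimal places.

(-0.1958, 1.0780)

At (-1, 3/2): F = (6.2500, -10.213378).
Jacobian J = [[-4·a·b + 8·a, -2·a^2 + 10·b - 2], [-2·a·b + 2·a + 3·b^2 - 5, -a^2 + 6·a·b - 2·exp(b)]].
At the point, J = [[-2.0000, 11.0000], [2.7500, -18.963378]] (det J = 7.676756).
Solving J·Δ = −F gives Δ = (0.8042, -0.4220).
Then the next iterate is (a, b)₁ = (-0.1958, 1.0780).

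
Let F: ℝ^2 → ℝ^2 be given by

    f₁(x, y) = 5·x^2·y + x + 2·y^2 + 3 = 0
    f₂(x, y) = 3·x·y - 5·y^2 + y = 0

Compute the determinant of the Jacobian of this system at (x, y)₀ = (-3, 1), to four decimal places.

375.0000

J = [[10·x·y + 1, 5·x^2 + 4·y], [3·y, 3·x - 10·y + 1]].
At the point, J = [[-29.0000, 49.0000], [3.0000, -18.0000]].
det J = 375.0000.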